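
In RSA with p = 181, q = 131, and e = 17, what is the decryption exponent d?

φ(n) = (p−1)(q−1) = 180·130 = 23400.
Need d with 17·d ≡ 1 (mod 23400). Apply the extended Euclidean algorithm:
23400 = 1376*17 + 8
17 = 2*8 + 1
8 = 8*1 + 0
Back-substitute:
1 = 17 − 2·8
1 = −2·23400 + 2753·17
So 17·2753 ≡ 1 (mod 23400), hence d = 2753.

2753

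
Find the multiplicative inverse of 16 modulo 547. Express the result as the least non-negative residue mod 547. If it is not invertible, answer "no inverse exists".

171

gcd(547, 16) by repeated division:
547 = 34·16 + 3
16 = 5·3 + 1
3 = 3·1 + 0
Since gcd(16, 547) = 1, back-substitute to write 1 as a combination:
1 = 16 − 5·3
1 = −5·547 + 171·16
So 16·171 ≡ 1 (mod 547).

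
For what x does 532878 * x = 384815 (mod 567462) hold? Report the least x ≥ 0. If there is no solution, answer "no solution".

no solution

gcd(532878, 567462):
567462 = 1*532878 + 34584
532878 = 15*34584 + 14118
34584 = 2*14118 + 6348
14118 = 2*6348 + 1422
6348 = 4*1422 + 660
1422 = 2*660 + 102
660 = 6*102 + 48
102 = 2*48 + 6
48 = 8*6 + 0
gcd = 6, but 6 ∤ 384815, so the congruence has no solution.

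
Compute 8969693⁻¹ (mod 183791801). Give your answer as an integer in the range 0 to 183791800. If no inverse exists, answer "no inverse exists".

gcd(183791801, 8969693) by repeated division:
183791801 = 20*8969693 + 4397941
8969693 = 2*4397941 + 173811
4397941 = 25*173811 + 52666
173811 = 3*52666 + 15813
52666 = 3*15813 + 5227
15813 = 3*5227 + 132
5227 = 39*132 + 79
132 = 1*79 + 53
79 = 1*53 + 26
53 = 2*26 + 1
26 = 26*1 + 0
The gcd is 1. Working backward:
1 = 53 − 2·26
1 = −2·79 + 3·53
1 = 3·132 − 5·79
1 = −5·5227 + 198·132
1 = 198·15813 − 599·5227
1 = −599·52666 + 1995·15813
1 = 1995·173811 − 6584·52666
1 = −6584·4397941 + 166595·173811
1 = 166595·8969693 − 339774·4397941
1 = −339774·183791801 + 6962075·8969693
So 8969693·6962075 ≡ 1 (mod 183791801).

6962075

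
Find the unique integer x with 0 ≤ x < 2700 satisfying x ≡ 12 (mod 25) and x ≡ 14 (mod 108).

662

Write x = 12 + 25·k. Then 25·k ≡ 14 − 12 ≡ 2 (mod 108).
Need 25⁻¹ mod 108. Extended Euclid on (108, 25):
108 = 4·25 + 8
25 = 3·8 + 1
8 = 8·1 + 0
Back-substitute:
1 = 25 − 3·8
1 = −3·108 + 13·25
25⁻¹ ≡ 13 (mod 108), so k ≡ 13·2 ≡ 26 (mod 108).
x = 12 + 25·26 = 662.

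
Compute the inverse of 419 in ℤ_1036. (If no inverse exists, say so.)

Run Euclid on (1036, 419):
1036 = 2*419 + 198
419 = 2*198 + 23
198 = 8*23 + 14
23 = 1*14 + 9
14 = 1*9 + 5
9 = 1*5 + 4
5 = 1*4 + 1
4 = 4*1 + 0
The gcd is 1. Working backward:
1 = 5 − 4
1 = −9 + 2·5
1 = 2·14 − 3·9
1 = −3·23 + 5·14
1 = 5·198 − 43·23
1 = −43·419 + 91·198
1 = 91·1036 − 225·419
Hence 419⁻¹ ≡ -225 ≡ 811 (mod 1036).

811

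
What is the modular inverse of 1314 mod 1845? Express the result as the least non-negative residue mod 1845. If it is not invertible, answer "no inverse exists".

no inverse exists

Compute gcd(1314, 1845):
1845 = 1·1314 + 531
1314 = 2·531 + 252
531 = 2·252 + 27
252 = 9·27 + 9
27 = 3·9 + 0
gcd(1314, 1845) = 9 ≠ 1, so 1314 has no multiplicative inverse modulo 1845.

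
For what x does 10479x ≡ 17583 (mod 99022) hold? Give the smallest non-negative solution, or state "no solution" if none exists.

gcd(10479, 99022):
99022 = 9·10479 + 4711
10479 = 2·4711 + 1057
4711 = 4·1057 + 483
1057 = 2·483 + 91
483 = 5·91 + 28
91 = 3·28 + 7
28 = 4·7 + 0
gcd = 7, but 7 ∤ 17583, so the congruence has no solution.

no solution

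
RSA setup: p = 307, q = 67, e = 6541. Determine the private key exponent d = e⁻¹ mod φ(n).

φ(n) = (p−1)(q−1) = 306·66 = 20196.
Need d with 6541·d ≡ 1 (mod 20196). Apply the extended Euclidean algorithm:
20196 = 3·6541 + 573
6541 = 11·573 + 238
573 = 2·238 + 97
238 = 2·97 + 44
97 = 2·44 + 9
44 = 4·9 + 8
9 = 1·8 + 1
8 = 8·1 + 0
Back-substitute:
1 = 9 − 8
1 = −44 + 5·9
1 = 5·97 − 11·44
1 = −11·238 + 27·97
1 = 27·573 − 65·238
1 = −65·6541 + 742·573
1 = 742·20196 − 2291·6541
So 6541·(-2291) ≡ 1 (mod 20196), hence d ≡ -2291 ≡ 17905 (mod 20196).

17905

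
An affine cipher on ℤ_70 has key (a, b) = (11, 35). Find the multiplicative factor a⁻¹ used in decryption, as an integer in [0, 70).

Apply the Euclidean algorithm to 70 and 11:
70 = 6·11 + 4
11 = 2·4 + 3
4 = 1·3 + 1
3 = 3·1 + 0
Since gcd(11, 70) = 1, back-substitute to write 1 as a combination:
1 = 4 − 3
1 = −11 + 3·4
1 = 3·70 − 19·11
Thus 11·(-19) ≡ 1 (mod 70); reducing, -19 mod 70 = 51.

51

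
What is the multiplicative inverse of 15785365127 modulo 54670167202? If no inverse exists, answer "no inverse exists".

no inverse exists

Compute gcd(15785365127, 54670167202):
54670167202 = 3·15785365127 + 7314071821
15785365127 = 2·7314071821 + 1157221485
7314071821 = 6·1157221485 + 370742911
1157221485 = 3·370742911 + 44992752
370742911 = 8·44992752 + 10800895
44992752 = 4·10800895 + 1789172
10800895 = 6·1789172 + 65863
1789172 = 27·65863 + 10871
65863 = 6·10871 + 637
10871 = 17·637 + 42
637 = 15·42 + 7
42 = 6·7 + 0
Since gcd = 7 > 1, 15785365127 is not a unit mod 54670167202.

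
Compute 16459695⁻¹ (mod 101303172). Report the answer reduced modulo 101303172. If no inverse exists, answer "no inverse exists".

Euclidean algorithm on 101303172, 16459695:
101303172 = 6*16459695 + 2545002
16459695 = 6*2545002 + 1189683
2545002 = 2*1189683 + 165636
1189683 = 7*165636 + 30231
165636 = 5*30231 + 14481
30231 = 2*14481 + 1269
14481 = 11*1269 + 522
1269 = 2*522 + 225
522 = 2*225 + 72
225 = 3*72 + 9
72 = 8*9 + 0
The gcd is 9, not 1, hence no inverse exists.

no inverse exists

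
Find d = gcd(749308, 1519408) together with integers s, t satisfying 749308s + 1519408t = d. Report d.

Repeated division:
1519408 = 2*749308 + 20792
749308 = 36*20792 + 796
20792 = 26*796 + 96
796 = 8*96 + 28
96 = 3*28 + 12
28 = 2*12 + 4
12 = 3*4 + 0
gcd(749308, 1519408) = 4.
Express as a combination:
4 = 28 − 2·12
4 = −2·96 + 7·28
4 = 7·796 − 58·96
4 = −58·20792 + 1515·796
4 = 1515·749308 − 54598·20792
4 = −54598·1519408 + 110711·749308
So 4 = (-54598)·1519408 + (110711)·749308.

4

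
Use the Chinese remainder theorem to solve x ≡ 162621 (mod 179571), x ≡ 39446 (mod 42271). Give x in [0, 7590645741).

5585179863

Write x = 162621 + 179571·k. Then 179571·k ≡ 39446 − 162621 ≡ 3638 (mod 42271).
Need 179571⁻¹ mod 42271. Extended Euclid on (42271, 10487):
42271 = 4·10487 + 323
10487 = 32·323 + 151
323 = 2·151 + 21
151 = 7·21 + 4
21 = 5·4 + 1
4 = 4·1 + 0
Back-substitute:
1 = 21 − 5·4
1 = −5·151 + 36·21
1 = 36·323 − 77·151
1 = −77·10487 + 2500·323
1 = 2500·42271 − 10077·10487
179571⁻¹ ≡ 32194 (mod 42271), so k ≡ 32194·3638 ≡ 31102 (mod 42271).
x = 162621 + 179571·31102 = 5585179863.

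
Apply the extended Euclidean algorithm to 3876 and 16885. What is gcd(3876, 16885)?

1

Repeated division:
16885 = 4·3876 + 1381
3876 = 2·1381 + 1114
1381 = 1·1114 + 267
1114 = 4·267 + 46
267 = 5·46 + 37
46 = 1·37 + 9
37 = 4·9 + 1
9 = 9·1 + 0
gcd(3876, 16885) = 1.
Working backward:
1 = 37 − 4·9
1 = −4·46 + 5·37
1 = 5·267 − 29·46
1 = −29·1114 + 121·267
1 = 121·1381 − 150·1114
1 = −150·3876 + 421·1381
1 = 421·16885 − 1834·3876
So 1 = (421)·16885 + (-1834)·3876.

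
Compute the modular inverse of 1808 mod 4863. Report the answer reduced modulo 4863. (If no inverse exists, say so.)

Extended Euclidean algorithm:
4863 = 2*1808 + 1247
1808 = 1*1247 + 561
1247 = 2*561 + 125
561 = 4*125 + 61
125 = 2*61 + 3
61 = 20*3 + 1
3 = 3*1 + 0
The gcd is 1. Working backward:
1 = 61 − 20·3
1 = −20·125 + 41·61
1 = 41·561 − 184·125
1 = −184·1247 + 409·561
1 = 409·1808 − 593·1247
1 = −593·4863 + 1595·1808
So 1808·1595 ≡ 1 (mod 4863).

1595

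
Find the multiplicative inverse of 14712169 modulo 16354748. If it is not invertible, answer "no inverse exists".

Run Euclid on (16354748, 14712169):
16354748 = 1×14712169 + 1642579
14712169 = 8×1642579 + 1571537
1642579 = 1×1571537 + 71042
1571537 = 22×71042 + 8613
71042 = 8×8613 + 2138
8613 = 4×2138 + 61
2138 = 35×61 + 3
61 = 20×3 + 1
3 = 3×1 + 0
The gcd is 1. Working backward:
1 = 61 − 20·3
1 = −20·2138 + 701·61
1 = 701·8613 − 2824·2138
1 = −2824·71042 + 23293·8613
1 = 23293·1571537 − 515270·71042
1 = −515270·1642579 + 538563·1571537
1 = 538563·14712169 − 4823774·1642579
1 = −4823774·16354748 + 5362337·14712169
So 14712169·5362337 ≡ 1 (mod 16354748).

5362337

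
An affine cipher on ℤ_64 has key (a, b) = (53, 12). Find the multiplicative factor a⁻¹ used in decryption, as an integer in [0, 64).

Extended Euclidean algorithm:
64 = 1×53 + 11
53 = 4×11 + 9
11 = 1×9 + 2
9 = 4×2 + 1
2 = 2×1 + 0
gcd = 1, so the inverse exists. Back-substitute:
1 = 9 − 4·2
1 = −4·11 + 5·9
1 = 5·53 − 24·11
1 = −24·64 + 29·53
So 53·29 ≡ 1 (mod 64).

29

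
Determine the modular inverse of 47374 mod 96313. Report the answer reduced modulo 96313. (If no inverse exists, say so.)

Run Euclid on (96313, 47374):
96313 = 2*47374 + 1565
47374 = 30*1565 + 424
1565 = 3*424 + 293
424 = 1*293 + 131
293 = 2*131 + 31
131 = 4*31 + 7
31 = 4*7 + 3
7 = 2*3 + 1
3 = 3*1 + 0
The gcd is 1. Working backward:
1 = 7 − 2·3
1 = −2·31 + 9·7
1 = 9·131 − 38·31
1 = −38·293 + 85·131
1 = 85·424 − 123·293
1 = −123·1565 + 454·424
1 = 454·47374 − 13743·1565
1 = −13743·96313 + 27940·47374
So 47374·27940 ≡ 1 (mod 96313).

27940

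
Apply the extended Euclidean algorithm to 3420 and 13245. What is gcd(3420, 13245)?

Apply Euclid's algorithm to 13245 and 3420:
13245 = 3·3420 + 2985
3420 = 1·2985 + 435
2985 = 6·435 + 375
435 = 1·375 + 60
375 = 6·60 + 15
60 = 4·15 + 0
gcd(3420, 13245) = 15.
Working backward:
15 = 375 − 6·60
15 = −6·435 + 7·375
15 = 7·2985 − 48·435
15 = −48·3420 + 55·2985
15 = 55·13245 − 213·3420
So 15 = (55)·13245 + (-213)·3420.

15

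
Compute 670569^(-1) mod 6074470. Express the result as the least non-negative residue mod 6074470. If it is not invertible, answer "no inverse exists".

5788569

Extended Euclidean algorithm:
6074470 = 9*670569 + 39349
670569 = 17*39349 + 1636
39349 = 24*1636 + 85
1636 = 19*85 + 21
85 = 4*21 + 1
21 = 21*1 + 0
The gcd is 1. Working backward:
1 = 85 − 4·21
1 = −4·1636 + 77·85
1 = 77·39349 − 1852·1636
1 = −1852·670569 + 31561·39349
1 = 31561·6074470 − 285901·670569
So 670569·(-285901) ≡ 1 (mod 6074470), and -285901 ≡ 5788569 (mod 6074470).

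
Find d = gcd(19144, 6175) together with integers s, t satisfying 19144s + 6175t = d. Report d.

Repeated division:
19144 = 3*6175 + 619
6175 = 9*619 + 604
619 = 1*604 + 15
604 = 40*15 + 4
15 = 3*4 + 3
4 = 1*3 + 1
3 = 3*1 + 0
gcd(19144, 6175) = 1.
Back-substituting:
1 = 4 − 3
1 = −15 + 4·4
1 = 4·604 − 161·15
1 = −161·619 + 165·604
1 = 165·6175 − 1646·619
1 = −1646·19144 + 5103·6175
So 1 = (-1646)·19144 + (5103)·6175.

1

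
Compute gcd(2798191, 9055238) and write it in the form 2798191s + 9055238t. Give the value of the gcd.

Repeated division:
9055238 = 3×2798191 + 660665
2798191 = 4×660665 + 155531
660665 = 4×155531 + 38541
155531 = 4×38541 + 1367
38541 = 28×1367 + 265
1367 = 5×265 + 42
265 = 6×42 + 13
42 = 3×13 + 3
13 = 4×3 + 1
3 = 3×1 + 0
gcd(2798191, 9055238) = 1.
Working backward:
1 = 13 − 4·3
1 = −4·42 + 13·13
1 = 13·265 − 82·42
1 = −82·1367 + 423·265
1 = 423·38541 − 11926·1367
1 = −11926·155531 + 48127·38541
1 = 48127·660665 − 204434·155531
1 = −204434·2798191 + 865863·660665
1 = 865863·9055238 − 2802023·2798191
So 1 = (865863)·9055238 + (-2802023)·2798191.

1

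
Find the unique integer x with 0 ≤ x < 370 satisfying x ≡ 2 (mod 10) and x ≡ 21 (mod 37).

Write x = 2 + 10·k. Then 10·k ≡ 21 − 2 ≡ 19 (mod 37).
Need 10⁻¹ mod 37. Extended Euclid on (37, 10):
37 = 3·10 + 7
10 = 1·7 + 3
7 = 2·3 + 1
3 = 3·1 + 0
Back-substitute:
1 = 7 − 2·3
1 = −2·10 + 3·7
1 = 3·37 − 11·10
10⁻¹ ≡ 26 (mod 37), so k ≡ 26·19 ≡ 13 (mod 37).
x = 2 + 10·13 = 132.

132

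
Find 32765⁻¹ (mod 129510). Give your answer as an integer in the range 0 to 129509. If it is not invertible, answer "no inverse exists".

Compute gcd(32765, 129510):
129510 = 3·32765 + 31215
32765 = 1·31215 + 1550
31215 = 20·1550 + 215
1550 = 7·215 + 45
215 = 4·45 + 35
45 = 1·35 + 10
35 = 3·10 + 5
10 = 2·5 + 0
gcd(32765, 129510) = 5 ≠ 1, so 32765 has no multiplicative inverse modulo 129510.

no inverse exists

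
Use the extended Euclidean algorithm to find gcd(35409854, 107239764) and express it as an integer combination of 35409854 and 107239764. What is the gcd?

2

Euclidean algorithm:
107239764 = 3×35409854 + 1010202
35409854 = 35×1010202 + 52784
1010202 = 19×52784 + 7306
52784 = 7×7306 + 1642
7306 = 4×1642 + 738
1642 = 2×738 + 166
738 = 4×166 + 74
166 = 2×74 + 18
74 = 4×18 + 2
18 = 9×2 + 0
gcd(35409854, 107239764) = 2.
Express as a combination:
2 = 74 − 4·18
2 = −4·166 + 9·74
2 = 9·738 − 40·166
2 = −40·1642 + 89·738
2 = 89·7306 − 396·1642
2 = −396·52784 + 2861·7306
2 = 2861·1010202 − 54755·52784
2 = −54755·35409854 + 1919286·1010202
2 = 1919286·107239764 − 5812613·35409854
So 2 = (1919286)·107239764 + (-5812613)·35409854.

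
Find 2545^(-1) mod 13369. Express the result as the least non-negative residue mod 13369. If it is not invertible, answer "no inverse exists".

9487

Apply the Euclidean algorithm to 13369 and 2545:
13369 = 5·2545 + 644
2545 = 3·644 + 613
644 = 1·613 + 31
613 = 19·31 + 24
31 = 1·24 + 7
24 = 3·7 + 3
7 = 2·3 + 1
3 = 3·1 + 0
gcd = 1, so the inverse exists. Back-substitute:
1 = 7 − 2·3
1 = −2·24 + 7·7
1 = 7·31 − 9·24
1 = −9·613 + 178·31
1 = 178·644 − 187·613
1 = −187·2545 + 739·644
1 = 739·13369 − 3882·2545
So 2545·(-3882) ≡ 1 (mod 13369), and -3882 ≡ 9487 (mod 13369).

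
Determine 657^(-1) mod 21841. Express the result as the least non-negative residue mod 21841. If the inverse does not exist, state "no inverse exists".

Run Euclid on (21841, 657):
21841 = 33*657 + 160
657 = 4*160 + 17
160 = 9*17 + 7
17 = 2*7 + 3
7 = 2*3 + 1
3 = 3*1 + 0
Since gcd(657, 21841) = 1, back-substitute to write 1 as a combination:
1 = 7 − 2·3
1 = −2·17 + 5·7
1 = 5·160 − 47·17
1 = −47·657 + 193·160
1 = 193·21841 − 6416·657
Hence 657⁻¹ ≡ -6416 ≡ 15425 (mod 21841).

15425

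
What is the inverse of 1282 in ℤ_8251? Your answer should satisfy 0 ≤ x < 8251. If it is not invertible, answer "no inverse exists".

4679

Run Euclid on (8251, 1282):
8251 = 6*1282 + 559
1282 = 2*559 + 164
559 = 3*164 + 67
164 = 2*67 + 30
67 = 2*30 + 7
30 = 4*7 + 2
7 = 3*2 + 1
2 = 2*1 + 0
The gcd is 1. Working backward:
1 = 7 − 3·2
1 = −3·30 + 13·7
1 = 13·67 − 29·30
1 = −29·164 + 71·67
1 = 71·559 − 242·164
1 = −242·1282 + 555·559
1 = 555·8251 − 3572·1282
Hence 1282⁻¹ ≡ -3572 ≡ 4679 (mod 8251).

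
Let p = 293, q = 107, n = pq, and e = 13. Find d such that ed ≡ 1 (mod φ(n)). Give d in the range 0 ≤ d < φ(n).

φ(n) = (p−1)(q−1) = 292·106 = 30952.
Need d with 13·d ≡ 1 (mod 30952). Apply the extended Euclidean algorithm:
30952 = 2380×13 + 12
13 = 1×12 + 1
12 = 12×1 + 0
Back-substitute:
1 = 13 − 12
1 = −30952 + 2381·13
So 13·2381 ≡ 1 (mod 30952), hence d = 2381.

2381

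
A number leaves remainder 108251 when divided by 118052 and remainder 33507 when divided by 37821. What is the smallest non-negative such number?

2153258679

Write x = 108251 + 118052·k. Then 118052·k ≡ 33507 − 108251 ≡ 898 (mod 37821).
Need 118052⁻¹ mod 37821. Extended Euclid on (37821, 4589):
37821 = 8*4589 + 1109
4589 = 4*1109 + 153
1109 = 7*153 + 38
153 = 4*38 + 1
38 = 38*1 + 0
Back-substitute:
1 = 153 − 4·38
1 = −4·1109 + 29·153
1 = 29·4589 − 120·1109
1 = −120·37821 + 989·4589
118052⁻¹ ≡ 989 (mod 37821), so k ≡ 989·898 ≡ 18239 (mod 37821).
x = 108251 + 118052·18239 = 2153258679.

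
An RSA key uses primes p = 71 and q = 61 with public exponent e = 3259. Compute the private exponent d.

φ(n) = (p−1)(q−1) = 70·60 = 4200.
Need d with 3259·d ≡ 1 (mod 4200). Apply the extended Euclidean algorithm:
4200 = 1×3259 + 941
3259 = 3×941 + 436
941 = 2×436 + 69
436 = 6×69 + 22
69 = 3×22 + 3
22 = 7×3 + 1
3 = 3×1 + 0
Back-substitute:
1 = 22 − 7·3
1 = −7·69 + 22·22
1 = 22·436 − 139·69
1 = −139·941 + 300·436
1 = 300·3259 − 1039·941
1 = −1039·4200 + 1339·3259
So 3259·1339 ≡ 1 (mod 4200), hence d = 1339.

1339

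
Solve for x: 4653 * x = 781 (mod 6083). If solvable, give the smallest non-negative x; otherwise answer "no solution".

327

First find gcd(4653, 6083):
6083 = 1×4653 + 1430
4653 = 3×1430 + 363
1430 = 3×363 + 341
363 = 1×341 + 22
341 = 15×22 + 11
22 = 2×11 + 0
gcd = 11 and 11 | 781, so solutions exist. Divide through by 11: 423x ≡ 71 (mod 553).
Now find 423⁻¹ mod 553:
553 = 1×423 + 130
423 = 3×130 + 33
130 = 3×33 + 31
33 = 1×31 + 2
31 = 15×2 + 1
2 = 2×1 + 0
Back-substitute:
1 = 31 − 15·2
1 = −15·33 + 16·31
1 = 16·130 − 63·33
1 = −63·423 + 205·130
1 = 205·553 − 268·423
So 423·(-268) ≡ 1 (mod 553), i.e. 423⁻¹ ≡ 285.
Then x ≡ 285·71 ≡ 327 (mod 553); the smallest non-negative solution is x = 327.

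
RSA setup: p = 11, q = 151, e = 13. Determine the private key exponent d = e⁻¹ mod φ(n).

577

φ(n) = (p−1)(q−1) = 10·150 = 1500.
Need d with 13·d ≡ 1 (mod 1500). Apply the extended Euclidean algorithm:
1500 = 115×13 + 5
13 = 2×5 + 3
5 = 1×3 + 2
3 = 1×2 + 1
2 = 2×1 + 0
Back-substitute:
1 = 3 − 2
1 = −5 + 2·3
1 = 2·13 − 5·5
1 = −5·1500 + 577·13
So 13·577 ≡ 1 (mod 1500), hence d = 577.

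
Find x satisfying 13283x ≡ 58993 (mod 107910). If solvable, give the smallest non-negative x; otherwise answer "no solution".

First find gcd(13283, 107910):
107910 = 8·13283 + 1646
13283 = 8·1646 + 115
1646 = 14·115 + 36
115 = 3·36 + 7
36 = 5·7 + 1
7 = 7·1 + 0
gcd = 1, so a unique solution mod 107910 exists.
Back-substitute for the Bézout coefficients:
1 = 36 − 5·7
1 = −5·115 + 16·36
1 = 16·1646 − 229·115
1 = −229·13283 + 1848·1646
1 = 1848·107910 − 15013·13283
So 13283·(-15013) ≡ 1 (mod 107910), giving 13283⁻¹ ≡ 92897.
x ≡ 13283⁻¹·58993 ≡ 92897·58993 ≡ 63371 (mod 107910).

63371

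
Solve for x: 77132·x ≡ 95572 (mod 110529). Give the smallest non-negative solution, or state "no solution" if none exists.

First find gcd(77132, 110529):
110529 = 1·77132 + 33397
77132 = 2·33397 + 10338
33397 = 3·10338 + 2383
10338 = 4·2383 + 806
2383 = 2·806 + 771
806 = 1·771 + 35
771 = 22·35 + 1
35 = 35·1 + 0
gcd = 1, so a unique solution mod 110529 exists.
Back-substitute for the Bézout coefficients:
1 = 771 − 22·35
1 = −22·806 + 23·771
1 = 23·2383 − 68·806
1 = −68·10338 + 295·2383
1 = 295·33397 − 953·10338
1 = −953·77132 + 2201·33397
1 = 2201·110529 − 3154·77132
So 77132·(-3154) ≡ 1 (mod 110529), giving 77132⁻¹ ≡ 107375.
x ≡ 77132⁻¹·95572 ≡ 107375·95572 ≡ 89024 (mod 110529).

89024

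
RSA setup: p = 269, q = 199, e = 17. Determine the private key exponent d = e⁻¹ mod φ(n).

φ(n) = (p−1)(q−1) = 268·198 = 53064.
Need d with 17·d ≡ 1 (mod 53064). Apply the extended Euclidean algorithm:
53064 = 3121·17 + 7
17 = 2·7 + 3
7 = 2·3 + 1
3 = 3·1 + 0
Back-substitute:
1 = 7 − 2·3
1 = −2·17 + 5·7
1 = 5·53064 − 15607·17
So 17·(-15607) ≡ 1 (mod 53064), hence d ≡ -15607 ≡ 37457 (mod 53064).

37457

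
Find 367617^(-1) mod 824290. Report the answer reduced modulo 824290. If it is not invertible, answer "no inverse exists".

249103

Run Euclid on (824290, 367617):
824290 = 2*367617 + 89056
367617 = 4*89056 + 11393
89056 = 7*11393 + 9305
11393 = 1*9305 + 2088
9305 = 4*2088 + 953
2088 = 2*953 + 182
953 = 5*182 + 43
182 = 4*43 + 10
43 = 4*10 + 3
10 = 3*3 + 1
3 = 3*1 + 0
gcd = 1, so the inverse exists. Back-substitute:
1 = 10 − 3·3
1 = −3·43 + 13·10
1 = 13·182 − 55·43
1 = −55·953 + 288·182
1 = 288·2088 − 631·953
1 = −631·9305 + 2812·2088
1 = 2812·11393 − 3443·9305
1 = −3443·89056 + 26913·11393
1 = 26913·367617 − 111095·89056
1 = −111095·824290 + 249103·367617
So 367617·249103 ≡ 1 (mod 824290).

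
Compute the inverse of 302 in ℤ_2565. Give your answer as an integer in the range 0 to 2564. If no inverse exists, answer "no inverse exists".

1928

gcd(2565, 302) by repeated division:
2565 = 8×302 + 149
302 = 2×149 + 4
149 = 37×4 + 1
4 = 4×1 + 0
The gcd is 1. Working backward:
1 = 149 − 37·4
1 = −37·302 + 75·149
1 = 75·2565 − 637·302
So 302·(-637) ≡ 1 (mod 2565), and -637 ≡ 1928 (mod 2565).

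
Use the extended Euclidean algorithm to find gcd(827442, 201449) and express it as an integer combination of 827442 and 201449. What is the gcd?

1

Repeated division:
827442 = 4·201449 + 21646
201449 = 9·21646 + 6635
21646 = 3·6635 + 1741
6635 = 3·1741 + 1412
1741 = 1·1412 + 329
1412 = 4·329 + 96
329 = 3·96 + 41
96 = 2·41 + 14
41 = 2·14 + 13
14 = 1·13 + 1
13 = 13·1 + 0
gcd(827442, 201449) = 1.
Working backward:
1 = 14 − 13
1 = −41 + 3·14
1 = 3·96 − 7·41
1 = −7·329 + 24·96
1 = 24·1412 − 103·329
1 = −103·1741 + 127·1412
1 = 127·6635 − 484·1741
1 = −484·21646 + 1579·6635
1 = 1579·201449 − 14695·21646
1 = −14695·827442 + 60359·201449
So 1 = (-14695)·827442 + (60359)·201449.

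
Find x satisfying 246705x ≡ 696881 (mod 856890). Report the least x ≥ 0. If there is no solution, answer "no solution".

gcd(246705, 856890):
856890 = 3×246705 + 116775
246705 = 2×116775 + 13155
116775 = 8×13155 + 11535
13155 = 1×11535 + 1620
11535 = 7×1620 + 195
1620 = 8×195 + 60
195 = 3×60 + 15
60 = 4×15 + 0
gcd = 15, but 15 ∤ 696881, so the congruence has no solution.

no solution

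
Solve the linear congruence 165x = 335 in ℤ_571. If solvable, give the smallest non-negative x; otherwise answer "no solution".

First find gcd(165, 571):
571 = 3*165 + 76
165 = 2*76 + 13
76 = 5*13 + 11
13 = 1*11 + 2
11 = 5*2 + 1
2 = 2*1 + 0
gcd = 1, so a unique solution mod 571 exists.
Back-substitute for the Bézout coefficients:
1 = 11 − 5·2
1 = −5·13 + 6·11
1 = 6·76 − 35·13
1 = −35·165 + 76·76
1 = 76·571 − 263·165
So 165·(-263) ≡ 1 (mod 571), giving 165⁻¹ ≡ 308.
x ≡ 165⁻¹·335 ≡ 308·335 ≡ 400 (mod 571).

400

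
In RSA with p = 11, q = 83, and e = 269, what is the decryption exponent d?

φ(n) = (p−1)(q−1) = 10·82 = 820.
Need d with 269·d ≡ 1 (mod 820). Apply the extended Euclidean algorithm:
820 = 3·269 + 13
269 = 20·13 + 9
13 = 1·9 + 4
9 = 2·4 + 1
4 = 4·1 + 0
Back-substitute:
1 = 9 − 2·4
1 = −2·13 + 3·9
1 = 3·269 − 62·13
1 = −62·820 + 189·269
So 269·189 ≡ 1 (mod 820), hence d = 189.

189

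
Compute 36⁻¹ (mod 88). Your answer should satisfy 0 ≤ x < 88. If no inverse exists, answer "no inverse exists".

Compute gcd(36, 88):
88 = 2*36 + 16
36 = 2*16 + 4
16 = 4*4 + 0
Since gcd = 4 > 1, 36 is not a unit mod 88.

no inverse exists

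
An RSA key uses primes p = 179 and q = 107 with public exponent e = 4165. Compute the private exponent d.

14057

φ(n) = (p−1)(q−1) = 178·106 = 18868.
Need d with 4165·d ≡ 1 (mod 18868). Apply the extended Euclidean algorithm:
18868 = 4·4165 + 2208
4165 = 1·2208 + 1957
2208 = 1·1957 + 251
1957 = 7·251 + 200
251 = 1·200 + 51
200 = 3·51 + 47
51 = 1·47 + 4
47 = 11·4 + 3
4 = 1·3 + 1
3 = 3·1 + 0
Back-substitute:
1 = 4 − 3
1 = −47 + 12·4
1 = 12·51 − 13·47
1 = −13·200 + 51·51
1 = 51·251 − 64·200
1 = −64·1957 + 499·251
1 = 499·2208 − 563·1957
1 = −563·4165 + 1062·2208
1 = 1062·18868 − 4811·4165
So 4165·(-4811) ≡ 1 (mod 18868), hence d ≡ -4811 ≡ 14057 (mod 18868).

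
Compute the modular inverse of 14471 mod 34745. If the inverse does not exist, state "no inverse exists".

Run Euclid on (34745, 14471):
34745 = 2×14471 + 5803
14471 = 2×5803 + 2865
5803 = 2×2865 + 73
2865 = 39×73 + 18
73 = 4×18 + 1
18 = 18×1 + 0
Since gcd(14471, 34745) = 1, back-substitute to write 1 as a combination:
1 = 73 − 4·18
1 = −4·2865 + 157·73
1 = 157·5803 − 318·2865
1 = −318·14471 + 793·5803
1 = 793·34745 − 1904·14471
Hence 14471⁻¹ ≡ -1904 ≡ 32841 (mod 34745).

32841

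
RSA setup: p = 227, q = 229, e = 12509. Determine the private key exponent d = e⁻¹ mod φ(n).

23381

φ(n) = (p−1)(q−1) = 226·228 = 51528.
Need d with 12509·d ≡ 1 (mod 51528). Apply the extended Euclidean algorithm:
51528 = 4×12509 + 1492
12509 = 8×1492 + 573
1492 = 2×573 + 346
573 = 1×346 + 227
346 = 1×227 + 119
227 = 1×119 + 108
119 = 1×108 + 11
108 = 9×11 + 9
11 = 1×9 + 2
9 = 4×2 + 1
2 = 2×1 + 0
Back-substitute:
1 = 9 − 4·2
1 = −4·11 + 5·9
1 = 5·108 − 49·11
1 = −49·119 + 54·108
1 = 54·227 − 103·119
1 = −103·346 + 157·227
1 = 157·573 − 260·346
1 = −260·1492 + 677·573
1 = 677·12509 − 5676·1492
1 = −5676·51528 + 23381·12509
So 12509·23381 ≡ 1 (mod 51528), hence d = 23381.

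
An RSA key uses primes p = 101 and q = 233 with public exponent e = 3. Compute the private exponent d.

φ(n) = (p−1)(q−1) = 100·232 = 23200.
Need d with 3·d ≡ 1 (mod 23200). Apply the extended Euclidean algorithm:
23200 = 7733·3 + 1
3 = 3·1 + 0
Back-substitute:
1 = 23200 − 7733·3
So 3·(-7733) ≡ 1 (mod 23200), hence d ≡ -7733 ≡ 15467 (mod 23200).

15467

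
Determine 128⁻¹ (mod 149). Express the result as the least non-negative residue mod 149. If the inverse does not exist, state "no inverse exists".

Apply the Euclidean algorithm to 149 and 128:
149 = 1×128 + 21
128 = 6×21 + 2
21 = 10×2 + 1
2 = 2×1 + 0
The gcd is 1. Working backward:
1 = 21 − 10·2
1 = −10·128 + 61·21
1 = 61·149 − 71·128
So 128·(-71) ≡ 1 (mod 149), and -71 ≡ 78 (mod 149).

78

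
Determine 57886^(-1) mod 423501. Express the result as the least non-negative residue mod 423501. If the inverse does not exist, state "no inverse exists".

Extended Euclidean algorithm:
423501 = 7*57886 + 18299
57886 = 3*18299 + 2989
18299 = 6*2989 + 365
2989 = 8*365 + 69
365 = 5*69 + 20
69 = 3*20 + 9
20 = 2*9 + 2
9 = 4*2 + 1
2 = 2*1 + 0
The gcd is 1. Working backward:
1 = 9 − 4·2
1 = −4·20 + 9·9
1 = 9·69 − 31·20
1 = −31·365 + 164·69
1 = 164·2989 − 1343·365
1 = −1343·18299 + 8222·2989
1 = 8222·57886 − 26009·18299
1 = −26009·423501 + 190285·57886
So 57886·190285 ≡ 1 (mod 423501).

190285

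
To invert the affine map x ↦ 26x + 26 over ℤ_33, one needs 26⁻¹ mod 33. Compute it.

gcd(33, 26) by repeated division:
33 = 1×26 + 7
26 = 3×7 + 5
7 = 1×5 + 2
5 = 2×2 + 1
2 = 2×1 + 0
Since gcd(26, 33) = 1, back-substitute to write 1 as a combination:
1 = 5 − 2·2
1 = −2·7 + 3·5
1 = 3·26 − 11·7
1 = −11·33 + 14·26
So 26·14 ≡ 1 (mod 33).

14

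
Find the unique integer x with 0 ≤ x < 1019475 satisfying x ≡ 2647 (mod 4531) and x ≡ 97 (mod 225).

682297

Write x = 2647 + 4531·k. Then 4531·k ≡ 97 − 2647 ≡ 150 (mod 225).
Need 4531⁻¹ mod 225. Extended Euclid on (225, 31):
225 = 7*31 + 8
31 = 3*8 + 7
8 = 1*7 + 1
7 = 7*1 + 0
Back-substitute:
1 = 8 − 7
1 = −31 + 4·8
1 = 4·225 − 29·31
4531⁻¹ ≡ 196 (mod 225), so k ≡ 196·150 ≡ 150 (mod 225).
x = 2647 + 4531·150 = 682297.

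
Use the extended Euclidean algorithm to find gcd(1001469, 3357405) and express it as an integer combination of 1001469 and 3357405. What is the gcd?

Euclidean algorithm:
3357405 = 3*1001469 + 352998
1001469 = 2*352998 + 295473
352998 = 1*295473 + 57525
295473 = 5*57525 + 7848
57525 = 7*7848 + 2589
7848 = 3*2589 + 81
2589 = 31*81 + 78
81 = 1*78 + 3
78 = 26*3 + 0
gcd(1001469, 3357405) = 3.
Working backward:
3 = 81 − 78
3 = −2589 + 32·81
3 = 32·7848 − 97·2589
3 = −97·57525 + 711·7848
3 = 711·295473 − 3652·57525
3 = −3652·352998 + 4363·295473
3 = 4363·1001469 − 12378·352998
3 = −12378·3357405 + 41497·1001469
So 3 = (-12378)·3357405 + (41497)·1001469.

3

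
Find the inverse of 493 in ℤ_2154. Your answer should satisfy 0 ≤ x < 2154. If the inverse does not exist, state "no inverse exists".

1219

Run Euclid on (2154, 493):
2154 = 4×493 + 182
493 = 2×182 + 129
182 = 1×129 + 53
129 = 2×53 + 23
53 = 2×23 + 7
23 = 3×7 + 2
7 = 3×2 + 1
2 = 2×1 + 0
The gcd is 1. Working backward:
1 = 7 − 3·2
1 = −3·23 + 10·7
1 = 10·53 − 23·23
1 = −23·129 + 56·53
1 = 56·182 − 79·129
1 = −79·493 + 214·182
1 = 214·2154 − 935·493
Thus 493·(-935) ≡ 1 (mod 2154); reducing, -935 mod 2154 = 1219.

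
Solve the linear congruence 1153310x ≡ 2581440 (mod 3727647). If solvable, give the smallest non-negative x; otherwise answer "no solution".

First find gcd(1153310, 3727647):
3727647 = 3·1153310 + 267717
1153310 = 4·267717 + 82442
267717 = 3·82442 + 20391
82442 = 4·20391 + 878
20391 = 23·878 + 197
878 = 4·197 + 90
197 = 2·90 + 17
90 = 5·17 + 5
17 = 3·5 + 2
5 = 2·2 + 1
2 = 2·1 + 0
gcd = 1, so a unique solution mod 3727647 exists.
Back-substitute for the Bézout coefficients:
1 = 5 − 2·2
1 = −2·17 + 7·5
1 = 7·90 − 37·17
1 = −37·197 + 81·90
1 = 81·878 − 361·197
1 = −361·20391 + 8384·878
1 = 8384·82442 − 33897·20391
1 = −33897·267717 + 110075·82442
1 = 110075·1153310 − 474197·267717
1 = −474197·3727647 + 1532666·1153310
So 1153310·(1532666) ≡ 1 (mod 3727647), giving 1153310⁻¹ ≡ 1532666.
x ≡ 1153310⁻¹·2581440 ≡ 1532666·2581440 ≡ 1797357 (mod 3727647).

1797357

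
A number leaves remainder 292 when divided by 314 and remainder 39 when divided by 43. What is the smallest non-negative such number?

Write x = 292 + 314·k. Then 314·k ≡ 39 − 292 ≡ 5 (mod 43).
Need 314⁻¹ mod 43. Extended Euclid on (43, 13):
43 = 3*13 + 4
13 = 3*4 + 1
4 = 4*1 + 0
Back-substitute:
1 = 13 − 3·4
1 = −3·43 + 10·13
314⁻¹ ≡ 10 (mod 43), so k ≡ 10·5 ≡ 7 (mod 43).
x = 292 + 314·7 = 2490.

2490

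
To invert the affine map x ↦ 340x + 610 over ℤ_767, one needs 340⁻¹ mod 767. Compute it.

670

Apply the Euclidean algorithm to 767 and 340:
767 = 2·340 + 87
340 = 3·87 + 79
87 = 1·79 + 8
79 = 9·8 + 7
8 = 1·7 + 1
7 = 7·1 + 0
Since gcd(340, 767) = 1, back-substitute to write 1 as a combination:
1 = 8 − 7
1 = −79 + 10·8
1 = 10·87 − 11·79
1 = −11·340 + 43·87
1 = 43·767 − 97·340
Hence 340⁻¹ ≡ -97 ≡ 670 (mod 767).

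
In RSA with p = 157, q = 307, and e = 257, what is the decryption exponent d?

φ(n) = (p−1)(q−1) = 156·306 = 47736.
Need d with 257·d ≡ 1 (mod 47736). Apply the extended Euclidean algorithm:
47736 = 185×257 + 191
257 = 1×191 + 66
191 = 2×66 + 59
66 = 1×59 + 7
59 = 8×7 + 3
7 = 2×3 + 1
3 = 3×1 + 0
Back-substitute:
1 = 7 − 2·3
1 = −2·59 + 17·7
1 = 17·66 − 19·59
1 = −19·191 + 55·66
1 = 55·257 − 74·191
1 = −74·47736 + 13745·257
So 257·13745 ≡ 1 (mod 47736), hence d = 13745.

13745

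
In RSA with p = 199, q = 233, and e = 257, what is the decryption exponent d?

41825

φ(n) = (p−1)(q−1) = 198·232 = 45936.
Need d with 257·d ≡ 1 (mod 45936). Apply the extended Euclidean algorithm:
45936 = 178·257 + 190
257 = 1·190 + 67
190 = 2·67 + 56
67 = 1·56 + 11
56 = 5·11 + 1
11 = 11·1 + 0
Back-substitute:
1 = 56 − 5·11
1 = −5·67 + 6·56
1 = 6·190 − 17·67
1 = −17·257 + 23·190
1 = 23·45936 − 4111·257
So 257·(-4111) ≡ 1 (mod 45936), hence d ≡ -4111 ≡ 41825 (mod 45936).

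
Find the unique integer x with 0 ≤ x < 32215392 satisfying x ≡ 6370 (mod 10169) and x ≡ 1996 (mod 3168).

Write x = 6370 + 10169·k. Then 10169·k ≡ 1996 − 6370 ≡ 1962 (mod 3168).
Need 10169⁻¹ mod 3168. Extended Euclid on (3168, 665):
3168 = 4·665 + 508
665 = 1·508 + 157
508 = 3·157 + 37
157 = 4·37 + 9
37 = 4·9 + 1
9 = 9·1 + 0
Back-substitute:
1 = 37 − 4·9
1 = −4·157 + 17·37
1 = 17·508 − 55·157
1 = −55·665 + 72·508
1 = 72·3168 − 343·665
10169⁻¹ ≡ 2825 (mod 3168), so k ≡ 2825·1962 ≡ 1818 (mod 3168).
x = 6370 + 10169·1818 = 18493612.

18493612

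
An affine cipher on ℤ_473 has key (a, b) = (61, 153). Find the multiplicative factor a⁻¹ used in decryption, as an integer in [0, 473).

442

Apply the Euclidean algorithm to 473 and 61:
473 = 7×61 + 46
61 = 1×46 + 15
46 = 3×15 + 1
15 = 15×1 + 0
The gcd is 1. Working backward:
1 = 46 − 3·15
1 = −3·61 + 4·46
1 = 4·473 − 31·61
So 61·(-31) ≡ 1 (mod 473), and -31 ≡ 442 (mod 473).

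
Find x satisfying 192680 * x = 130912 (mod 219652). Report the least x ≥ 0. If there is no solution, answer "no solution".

2707

First find gcd(192680, 219652):
219652 = 1×192680 + 26972
192680 = 7×26972 + 3876
26972 = 6×3876 + 3716
3876 = 1×3716 + 160
3716 = 23×160 + 36
160 = 4×36 + 16
36 = 2×16 + 4
16 = 4×4 + 0
gcd = 4 and 4 | 130912, so solutions exist. Divide through by 4: 48170x ≡ 32728 (mod 54913).
Now find 48170⁻¹ mod 54913:
54913 = 1*48170 + 6743
48170 = 7*6743 + 969
6743 = 6*969 + 929
969 = 1*929 + 40
929 = 23*40 + 9
40 = 4*9 + 4
9 = 2*4 + 1
4 = 4*1 + 0
Back-substitute:
1 = 9 − 2·4
1 = −2·40 + 9·9
1 = 9·929 − 209·40
1 = −209·969 + 218·929
1 = 218·6743 − 1517·969
1 = −1517·48170 + 10837·6743
1 = 10837·54913 − 12354·48170
So 48170·(-12354) ≡ 1 (mod 54913), i.e. 48170⁻¹ ≡ 42559.
Then x ≡ 42559·32728 ≡ 2707 (mod 54913); the smallest non-negative solution is x = 2707.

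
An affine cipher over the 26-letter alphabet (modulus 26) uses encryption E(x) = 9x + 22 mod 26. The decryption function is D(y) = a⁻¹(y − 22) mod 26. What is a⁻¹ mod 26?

3

Apply the Euclidean algorithm to 26 and 9:
26 = 2*9 + 8
9 = 1*8 + 1
8 = 8*1 + 0
The gcd is 1. Working backward:
1 = 9 − 8
1 = −26 + 3·9
So 9·3 ≡ 1 (mod 26).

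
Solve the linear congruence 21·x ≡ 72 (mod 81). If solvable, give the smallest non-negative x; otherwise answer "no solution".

15

First find gcd(21, 81):
81 = 3×21 + 18
21 = 1×18 + 3
18 = 6×3 + 0
gcd = 3 and 3 | 72, so solutions exist. Divide through by 3: 7x ≡ 24 (mod 27).
Now find 7⁻¹ mod 27:
27 = 3*7 + 6
7 = 1*6 + 1
6 = 6*1 + 0
Back-substitute:
1 = 7 − 6
1 = −27 + 4·7
So 7⁻¹ ≡ 4 (mod 27).
Then x ≡ 4·24 ≡ 15 (mod 27); the smallest non-negative solution is x = 15.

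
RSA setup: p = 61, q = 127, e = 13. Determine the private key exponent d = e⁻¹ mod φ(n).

φ(n) = (p−1)(q−1) = 60·126 = 7560.
Need d with 13·d ≡ 1 (mod 7560). Apply the extended Euclidean algorithm:
7560 = 581·13 + 7
13 = 1·7 + 6
7 = 1·6 + 1
6 = 6·1 + 0
Back-substitute:
1 = 7 − 6
1 = −13 + 2·7
1 = 2·7560 − 1163·13
So 13·(-1163) ≡ 1 (mod 7560), hence d ≡ -1163 ≡ 6397 (mod 7560).

6397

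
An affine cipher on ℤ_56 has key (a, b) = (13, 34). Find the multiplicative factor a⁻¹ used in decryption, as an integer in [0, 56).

gcd(56, 13) by repeated division:
56 = 4*13 + 4
13 = 3*4 + 1
4 = 4*1 + 0
Since gcd(13, 56) = 1, back-substitute to write 1 as a combination:
1 = 13 − 3·4
1 = −3·56 + 13·13
So 13·13 ≡ 1 (mod 56).

13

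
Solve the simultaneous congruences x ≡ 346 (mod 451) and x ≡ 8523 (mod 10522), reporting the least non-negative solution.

Write x = 346 + 451·k. Then 451·k ≡ 8523 − 346 ≡ 8177 (mod 10522).
Need 451⁻¹ mod 10522. Extended Euclid on (10522, 451):
10522 = 23×451 + 149
451 = 3×149 + 4
149 = 37×4 + 1
4 = 4×1 + 0
Back-substitute:
1 = 149 − 37·4
1 = −37·451 + 112·149
1 = 112·10522 − 2613·451
451⁻¹ ≡ 7909 (mod 10522), so k ≡ 7909·8177 ≡ 3681 (mod 10522).
x = 346 + 451·3681 = 1660477.

1660477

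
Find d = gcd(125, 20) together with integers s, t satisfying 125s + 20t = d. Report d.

Euclidean algorithm:
125 = 6·20 + 5
20 = 4·5 + 0
gcd(125, 20) = 5.
Working backward:
5 = 125 − 6·20
So 5 = (1)·125 + (-6)·20.

5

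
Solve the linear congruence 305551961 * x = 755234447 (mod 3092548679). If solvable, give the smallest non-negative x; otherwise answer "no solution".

First find gcd(305551961, 3092548679):
3092548679 = 10*305551961 + 37029069
305551961 = 8*37029069 + 9319409
37029069 = 3*9319409 + 9070842
9319409 = 1*9070842 + 248567
9070842 = 36*248567 + 122430
248567 = 2*122430 + 3707
122430 = 33*3707 + 99
3707 = 37*99 + 44
99 = 2*44 + 11
44 = 4*11 + 0
gcd = 11 and 11 | 755234447, so solutions exist. Divide through by 11: 27777451x ≡ 68657677 (mod 281140789).
Now find 27777451⁻¹ mod 281140789:
281140789 = 10*27777451 + 3366279
27777451 = 8*3366279 + 847219
3366279 = 3*847219 + 824622
847219 = 1*824622 + 22597
824622 = 36*22597 + 11130
22597 = 2*11130 + 337
11130 = 33*337 + 9
337 = 37*9 + 4
9 = 2*4 + 1
4 = 4*1 + 0
Back-substitute:
1 = 9 − 2·4
1 = −2·337 + 75·9
1 = 75·11130 − 2477·337
1 = −2477·22597 + 5029·11130
1 = 5029·824622 − 183521·22597
1 = −183521·847219 + 188550·824622
1 = 188550·3366279 − 749171·847219
1 = −749171·27777451 + 6181918·3366279
1 = 6181918·281140789 − 62568351·27777451
So 27777451·(-62568351) ≡ 1 (mod 281140789), i.e. 27777451⁻¹ ≡ 218572438.
Then x ≡ 218572438·68657677 ≡ 166785482 (mod 281140789); the smallest non-negative solution is x = 166785482.

166785482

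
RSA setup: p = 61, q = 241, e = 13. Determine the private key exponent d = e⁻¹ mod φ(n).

11077

φ(n) = (p−1)(q−1) = 60·240 = 14400.
Need d with 13·d ≡ 1 (mod 14400). Apply the extended Euclidean algorithm:
14400 = 1107·13 + 9
13 = 1·9 + 4
9 = 2·4 + 1
4 = 4·1 + 0
Back-substitute:
1 = 9 − 2·4
1 = −2·13 + 3·9
1 = 3·14400 − 3323·13
So 13·(-3323) ≡ 1 (mod 14400), hence d ≡ -3323 ≡ 11077 (mod 14400).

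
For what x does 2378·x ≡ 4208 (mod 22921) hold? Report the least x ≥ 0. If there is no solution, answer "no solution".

17660

First find gcd(2378, 22921):
22921 = 9·2378 + 1519
2378 = 1·1519 + 859
1519 = 1·859 + 660
859 = 1·660 + 199
660 = 3·199 + 63
199 = 3·63 + 10
63 = 6·10 + 3
10 = 3·3 + 1
3 = 3·1 + 0
gcd = 1, so a unique solution mod 22921 exists.
Back-substitute for the Bézout coefficients:
1 = 10 − 3·3
1 = −3·63 + 19·10
1 = 19·199 − 60·63
1 = −60·660 + 199·199
1 = 199·859 − 259·660
1 = −259·1519 + 458·859
1 = 458·2378 − 717·1519
1 = −717·22921 + 6911·2378
So 2378·(6911) ≡ 1 (mod 22921), giving 2378⁻¹ ≡ 6911.
x ≡ 2378⁻¹·4208 ≡ 6911·4208 ≡ 17660 (mod 22921).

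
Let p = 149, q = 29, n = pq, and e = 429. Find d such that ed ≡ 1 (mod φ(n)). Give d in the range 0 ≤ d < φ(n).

φ(n) = (p−1)(q−1) = 148·28 = 4144.
Need d with 429·d ≡ 1 (mod 4144). Apply the extended Euclidean algorithm:
4144 = 9·429 + 283
429 = 1·283 + 146
283 = 1·146 + 137
146 = 1·137 + 9
137 = 15·9 + 2
9 = 4·2 + 1
2 = 2·1 + 0
Back-substitute:
1 = 9 − 4·2
1 = −4·137 + 61·9
1 = 61·146 − 65·137
1 = −65·283 + 126·146
1 = 126·429 − 191·283
1 = −191·4144 + 1845·429
So 429·1845 ≡ 1 (mod 4144), hence d = 1845.

1845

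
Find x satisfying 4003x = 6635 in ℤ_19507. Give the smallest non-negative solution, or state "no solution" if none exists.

First find gcd(4003, 19507):
19507 = 4·4003 + 3495
4003 = 1·3495 + 508
3495 = 6·508 + 447
508 = 1·447 + 61
447 = 7·61 + 20
61 = 3·20 + 1
20 = 20·1 + 0
gcd = 1, so a unique solution mod 19507 exists.
Back-substitute for the Bézout coefficients:
1 = 61 − 3·20
1 = −3·447 + 22·61
1 = 22·508 − 25·447
1 = −25·3495 + 172·508
1 = 172·4003 − 197·3495
1 = −197·19507 + 960·4003
So 4003·(960) ≡ 1 (mod 19507), giving 4003⁻¹ ≡ 960.
x ≡ 4003⁻¹·6635 ≡ 960·6635 ≡ 10318 (mod 19507).

10318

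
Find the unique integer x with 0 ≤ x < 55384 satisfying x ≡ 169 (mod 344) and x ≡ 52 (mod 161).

857

Write x = 169 + 344·k. Then 344·k ≡ 52 − 169 ≡ 44 (mod 161).
Need 344⁻¹ mod 161. Extended Euclid on (161, 22):
161 = 7·22 + 7
22 = 3·7 + 1
7 = 7·1 + 0
Back-substitute:
1 = 22 − 3·7
1 = −3·161 + 22·22
344⁻¹ ≡ 22 (mod 161), so k ≡ 22·44 ≡ 2 (mod 161).
x = 169 + 344·2 = 857.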